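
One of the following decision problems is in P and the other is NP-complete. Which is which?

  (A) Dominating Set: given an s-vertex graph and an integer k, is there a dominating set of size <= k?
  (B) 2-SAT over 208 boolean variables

(A) is NP-complete: reduces from Set Cover (with k part of the input).
(B) is P: 2-SAT is solvable in linear time via implication-graph SCCs.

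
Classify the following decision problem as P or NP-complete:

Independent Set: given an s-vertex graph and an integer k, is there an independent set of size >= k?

This problem is NP-complete: complement of Clique (with k part of the input).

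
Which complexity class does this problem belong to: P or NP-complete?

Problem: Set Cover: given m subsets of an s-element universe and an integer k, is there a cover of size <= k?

This problem is NP-complete: one of Karp's 21 NP-complete problems (with k part of the input).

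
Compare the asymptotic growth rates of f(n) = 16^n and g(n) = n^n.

g(n) = n^n grows faster: n^n / 16^n = (n/16)^n -> infinity once n > 16.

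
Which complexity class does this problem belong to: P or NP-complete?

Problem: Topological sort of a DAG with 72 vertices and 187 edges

This problem is in P: DFS-based topological sort runs in O(V+E).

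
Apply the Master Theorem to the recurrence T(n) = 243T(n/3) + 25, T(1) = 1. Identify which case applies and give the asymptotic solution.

a=243, b=3, f(n)=25.
log_3(243) = 5 > 0.
Since f(n) = O(n^0) is polynomially smaller than n^5, Case 1 applies.
T(n) = Theta(n^5).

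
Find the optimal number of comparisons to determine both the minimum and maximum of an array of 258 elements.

Naive approach: 514 comparisons (257 for max + 257 for min).
Optimal: Compare elements in pairs first (floor(n/2) = 129 comparisons), then find max among winners and min among losers (128 comparisons each).
Total: ceil(3n/2) - 2 = 385 comparisons. An adversary argument shows this is also a lower bound.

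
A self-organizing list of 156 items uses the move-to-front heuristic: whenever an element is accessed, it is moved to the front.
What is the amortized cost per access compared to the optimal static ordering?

With potential Phi = number of inversions between the MTF list and the optimal static list (at most C(156,2)), each access has amortized cost at most 2 * (cost under optimal static ordering). This is the move-to-front 2-competitiveness result.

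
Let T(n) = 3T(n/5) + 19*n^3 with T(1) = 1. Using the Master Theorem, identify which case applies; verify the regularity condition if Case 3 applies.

a=3, b=5, f(n)=19*n^3.
log_5(3) = 0.6826 < 3.
f(n) = Omega(n^(0.6826+epsilon)) for some epsilon > 0, so Case 3 is the candidate.
Regularity: a*f(n/b) = 3*19*(n/5)^3 = (3/125)*19*n^3 <= c*f(n) with c = 3/125 < 1. Satisfied.
Case 3: T(n) = Theta(n^3).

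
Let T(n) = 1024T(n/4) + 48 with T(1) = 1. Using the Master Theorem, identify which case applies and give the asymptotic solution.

a=1024, b=4, f(n)=48.
log_4(1024) = 5 > 0.
Since f(n) = O(n^0) is polynomially smaller than n^5, Case 1 applies.
T(n) = Theta(n^5).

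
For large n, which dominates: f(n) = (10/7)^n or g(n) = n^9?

f(n) = (10/7)^n grows faster: (10/7)^n is exponential with base 10/7 > 1, dominating every polynomial.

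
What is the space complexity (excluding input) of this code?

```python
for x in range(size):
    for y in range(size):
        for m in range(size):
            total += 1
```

Space complexity: O(1).
Only a constant amount of auxiliary storage is used; nothing grows with n.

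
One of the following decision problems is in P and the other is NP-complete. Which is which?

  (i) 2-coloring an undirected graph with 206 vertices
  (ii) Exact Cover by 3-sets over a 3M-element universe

(i) is P: 2-coloring is bipartiteness testing via BFS, O(V+E).
(ii) is NP-complete: one of Karp's 21 NP-complete problems.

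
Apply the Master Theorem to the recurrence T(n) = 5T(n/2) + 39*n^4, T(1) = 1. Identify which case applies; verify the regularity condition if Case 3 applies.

a=5, b=2, f(n)=39*n^4.
log_2(5) = 2.322 < 4.
f(n) = Omega(n^(2.322+epsilon)) for some epsilon > 0, so Case 3 is the candidate.
Regularity: a*f(n/b) = 5*39*(n/2)^4 = (5/16)*39*n^4 <= c*f(n) with c = 5/16 < 1. Satisfied.
Case 3: T(n) = Theta(n^4).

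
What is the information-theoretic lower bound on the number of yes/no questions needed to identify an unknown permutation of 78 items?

There are 78! = 11324281178206297831457521158732046228731749579488251990048962825668835325234200766245086213177344000000000000000000 permutations. Each yes/no question gives at most 1 bit, so at least ceil(log_2(11324281178206297831457521158732046228731749579488251990048962825668835325234200766245086213177344000000000000000000)) = 383 questions are needed.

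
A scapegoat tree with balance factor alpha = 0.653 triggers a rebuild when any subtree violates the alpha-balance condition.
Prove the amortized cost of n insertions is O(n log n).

Define potential Phi = c * sum of |size(left(v)) - size(right(v))| over all nodes. An insertion at depth d costs O(d) = O(log n) and increases Phi by O(log n). When a rebuild of subtree of size s occurs, it costs O(s) but reduces Phi by Omega(s). With alpha = 0.653, between rebuilds Omega(s) insertions must occur. Amortized cost per insertion: O(log n).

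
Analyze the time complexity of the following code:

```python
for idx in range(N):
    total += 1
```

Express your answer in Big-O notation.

Time complexity: O(n).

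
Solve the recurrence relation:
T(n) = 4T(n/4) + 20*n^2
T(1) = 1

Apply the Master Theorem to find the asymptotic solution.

a=4, b=4, f(n)=20*n^2. log_4(4) = 1 < 2. Case 3: T(n) = O(n^2).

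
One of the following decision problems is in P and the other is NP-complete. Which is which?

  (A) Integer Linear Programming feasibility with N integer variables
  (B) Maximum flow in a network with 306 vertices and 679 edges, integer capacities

(A) is NP-complete: ILP feasibility is NP-complete (LP relaxation is in P).
(B) is P: Edmonds-Karp / push-relabel run in polynomial time.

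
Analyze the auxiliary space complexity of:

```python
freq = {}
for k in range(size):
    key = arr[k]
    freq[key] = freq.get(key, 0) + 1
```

Space complexity: O(n).
Auxiliary storage grows linearly with the input size n in the worst case.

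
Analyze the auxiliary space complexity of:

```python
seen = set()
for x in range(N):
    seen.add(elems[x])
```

Space complexity: O(n).
Auxiliary storage grows linearly with the input size n in the worst case.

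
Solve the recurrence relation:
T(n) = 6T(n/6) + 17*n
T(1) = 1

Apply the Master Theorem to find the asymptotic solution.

a=6, b=6, f(n)=17*n. log_6(6) = 1. Case 2: T(n) = O(n log n).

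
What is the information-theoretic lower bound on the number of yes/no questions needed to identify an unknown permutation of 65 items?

There are 65! = 8247650592082470666723170306785496252186258551345437492922123134388955774976000000000000000 permutations. Each yes/no question gives at most 1 bit, so at least ceil(log_2(8247650592082470666723170306785496252186258551345437492922123134388955774976000000000000000)) = 303 questions are needed.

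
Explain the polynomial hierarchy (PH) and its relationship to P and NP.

The polynomial hierarchy is a tower of complexity classes: Sigma_0^P = Pi_0^P = P, Sigma_1^P = NP, Pi_1^P = co-NP, and Sigma_{k+1}^P = NP^{Sigma_k^P}. PH is contained in PSPACE. If any level collapses (Sigma_k = Pi_k), the entire hierarchy collapses to that level.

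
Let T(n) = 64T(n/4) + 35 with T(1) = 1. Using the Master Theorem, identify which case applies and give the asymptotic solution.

a=64, b=4, f(n)=35.
log_4(64) = 3 > 0.
Since f(n) = O(n^0) is polynomially smaller than n^3, Case 1 applies.
T(n) = Theta(n^3).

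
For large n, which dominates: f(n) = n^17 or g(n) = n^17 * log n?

g(n) = n^17 * log n grows faster: extra log n factor -> infinity.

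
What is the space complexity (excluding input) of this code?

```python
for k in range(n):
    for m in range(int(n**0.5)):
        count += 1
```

Space complexity: O(1).
Only a constant amount of auxiliary storage is used; nothing grows with n.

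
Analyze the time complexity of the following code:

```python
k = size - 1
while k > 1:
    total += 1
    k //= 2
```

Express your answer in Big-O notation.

Time complexity: O(log n).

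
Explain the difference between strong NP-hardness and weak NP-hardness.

A problem is strongly NP-hard if it remains NP-hard even when all numbers in the input are bounded by a polynomial in the input length. A weakly NP-hard problem admits a pseudopolynomial algorithm. Subset Sum is weakly NP-hard (has O(nW) DP). 3-SAT is strongly NP-hard (no numeric parameters).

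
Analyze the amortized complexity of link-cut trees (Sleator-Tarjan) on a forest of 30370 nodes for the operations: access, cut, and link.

Link-cut trees represent the forest using splay trees over preferred paths. With potential Phi = sum over nodes of log(size of virtual subtree), each access on 30370 nodes is O(log 30370) = O(log n) amortized by the splay-tree access lemma. Cut and link are O(1) plus one access.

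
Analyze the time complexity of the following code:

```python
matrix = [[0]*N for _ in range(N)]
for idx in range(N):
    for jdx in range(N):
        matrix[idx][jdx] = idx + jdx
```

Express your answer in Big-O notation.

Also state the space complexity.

Time complexity: O(n^2).
Space complexity: O(n^2).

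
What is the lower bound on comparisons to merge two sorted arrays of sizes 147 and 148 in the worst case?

Adversary: with |147 - 148| <= 1 the inputs can be fully interleaved so that every adjacent pair in the merged output comes from different arrays. Then each of the 294 adjacent pairs must be directly compared, or the algorithm cannot determine their relative order. Standard merge meets this bound.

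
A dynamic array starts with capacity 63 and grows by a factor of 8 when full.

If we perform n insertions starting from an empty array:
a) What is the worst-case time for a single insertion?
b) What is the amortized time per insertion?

(a) Worst-case single insertion: O(n) -- when the array is full at capacity c, the resize copies all c elements, and c can be Theta(n).
(b) Resizes happen at sizes 63, 504, 4032, ... Total copy cost for n insertions: 63 + 504 + ... = O(n) (geometric series with ratio 1/8). Amortized cost per insertion: O(n)/n = O(1).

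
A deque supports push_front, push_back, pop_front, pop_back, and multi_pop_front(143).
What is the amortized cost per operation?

Assign 2 credits to each push operation. A pop uses 1 saved credit. multi_pop_front(143) uses up to 143 saved credits from previous pushes. Credits never go negative. Amortized cost is O(1).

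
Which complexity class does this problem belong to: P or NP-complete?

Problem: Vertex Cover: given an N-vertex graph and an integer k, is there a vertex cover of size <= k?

This problem is NP-complete: one of Karp's 21 NP-complete problems (with k part of the input; for any fixed constant k it is in P).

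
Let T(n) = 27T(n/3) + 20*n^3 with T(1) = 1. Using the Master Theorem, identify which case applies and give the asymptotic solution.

a=27, b=3, f(n)=20*n^3.
log_3(27) = 3, so n^(log_b(a)) = n^3.
f(n) = Theta(n^3), so Case 2 applies.
T(n) = Theta(n^3 log n).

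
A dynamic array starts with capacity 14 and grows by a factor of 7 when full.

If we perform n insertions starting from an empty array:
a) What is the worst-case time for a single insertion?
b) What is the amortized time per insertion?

(a) Worst-case single insertion: O(n) -- when the array is full at capacity c, the resize copies all c elements, and c can be Theta(n).
(b) Resizes happen at sizes 14, 98, 686, ... Total copy cost for n insertions: 14 + 98 + ... = O(n) (geometric series with ratio 1/7). Amortized cost per insertion: O(n)/n = O(1).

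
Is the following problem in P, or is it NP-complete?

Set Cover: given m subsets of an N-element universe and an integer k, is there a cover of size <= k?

This problem is NP-complete: one of Karp's 21 NP-complete problems (with k part of the input).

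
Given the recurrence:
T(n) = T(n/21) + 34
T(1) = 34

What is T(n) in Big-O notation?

Each step divides n by 21 and adds 34. After log_21(n) steps, T(n) = O(log n).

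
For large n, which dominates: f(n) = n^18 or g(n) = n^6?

f(n) = n^18 grows faster: n^18/n^6 = n^12 -> infinity.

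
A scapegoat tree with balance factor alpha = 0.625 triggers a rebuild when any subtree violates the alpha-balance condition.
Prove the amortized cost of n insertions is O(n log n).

Define potential Phi = c * sum of |size(left(v)) - size(right(v))| over all nodes. An insertion at depth d costs O(d) = O(log n) and increases Phi by O(log n). When a rebuild of subtree of size s occurs, it costs O(s) but reduces Phi by Omega(s). With alpha = 0.625, between rebuilds Omega(s) insertions must occur. Amortized cost per insertion: O(log n).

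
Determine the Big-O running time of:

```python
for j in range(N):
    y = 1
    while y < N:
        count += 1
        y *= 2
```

Time complexity: O(n log n).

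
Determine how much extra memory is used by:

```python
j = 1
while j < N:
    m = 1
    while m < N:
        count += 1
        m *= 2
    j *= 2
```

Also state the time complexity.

Space complexity: O(1).
Only a constant amount of auxiliary storage is used; nothing grows with n.
Time complexity: O(log^2 n).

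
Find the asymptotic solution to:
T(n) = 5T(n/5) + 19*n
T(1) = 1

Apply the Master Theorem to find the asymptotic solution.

a=5, b=5, f(n)=19*n. log_5(5) = 1. Case 2: T(n) = O(n log n).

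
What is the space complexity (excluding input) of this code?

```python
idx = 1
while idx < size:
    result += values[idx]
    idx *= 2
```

Space complexity: O(1).
Only a constant amount of auxiliary storage is used; nothing grows with n.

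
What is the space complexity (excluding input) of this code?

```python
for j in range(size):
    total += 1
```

Space complexity: O(1).
Only a constant amount of auxiliary storage is used; nothing grows with n.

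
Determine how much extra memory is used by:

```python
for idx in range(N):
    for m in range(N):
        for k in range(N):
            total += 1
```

Space complexity: O(1).
Only a constant amount of auxiliary storage is used; nothing grows with n.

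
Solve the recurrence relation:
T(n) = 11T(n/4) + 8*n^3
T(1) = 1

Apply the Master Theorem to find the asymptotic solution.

a=11, b=4, f(n)=8*n^3. log_4(11) = 1.73 < 3. Case 3: T(n) = O(n^3).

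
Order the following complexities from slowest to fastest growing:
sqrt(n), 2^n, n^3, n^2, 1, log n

Ordered by growth rate: 1 < log n < sqrt(n) < n^2 < n^3 < 2^n.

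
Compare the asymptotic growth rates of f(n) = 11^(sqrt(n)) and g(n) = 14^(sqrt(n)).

g(n) = 14^(sqrt(n)) grows faster: ratio is (14/11)^(sqrt(n)) -> infinity since 14/11 > 1.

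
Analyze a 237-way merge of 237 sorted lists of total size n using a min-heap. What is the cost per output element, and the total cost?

Maintain a min-heap of size 237 holding the current head of each list. Each output step does one extract-min (O(log 237)) and one insert of that list's next element (O(log 237)). Each of the n elements passes through the heap exactly once, so the total cost is O(n log 237), i.e. O(log 237) per output element.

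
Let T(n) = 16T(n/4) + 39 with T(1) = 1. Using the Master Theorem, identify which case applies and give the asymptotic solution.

a=16, b=4, f(n)=39.
log_4(16) = 2 > 0.
Since f(n) = O(n^0) is polynomially smaller than n^2, Case 1 applies.
T(n) = Theta(n^2).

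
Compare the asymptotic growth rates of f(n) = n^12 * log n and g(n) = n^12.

f(n) = n^12 * log n grows faster: extra log n factor -> infinity.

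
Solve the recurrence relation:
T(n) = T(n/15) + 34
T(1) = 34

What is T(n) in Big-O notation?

Each step divides n by 15 and adds 34. After log_15(n) steps, T(n) = O(log n).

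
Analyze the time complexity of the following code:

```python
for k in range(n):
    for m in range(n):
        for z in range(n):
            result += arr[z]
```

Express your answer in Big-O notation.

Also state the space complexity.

Time complexity: O(n^3).
Space complexity: O(1).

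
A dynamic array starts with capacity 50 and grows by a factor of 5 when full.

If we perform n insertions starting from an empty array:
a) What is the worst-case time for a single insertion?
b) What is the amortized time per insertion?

(a) Worst-case single insertion: O(n) -- when the array is full at capacity c, the resize copies all c elements, and c can be Theta(n).
(b) Resizes happen at sizes 50, 250, 1250, ... Total copy cost for n insertions: 50 + 250 + ... = O(n) (geometric series with ratio 1/5). Amortized cost per insertion: O(n)/n = O(1).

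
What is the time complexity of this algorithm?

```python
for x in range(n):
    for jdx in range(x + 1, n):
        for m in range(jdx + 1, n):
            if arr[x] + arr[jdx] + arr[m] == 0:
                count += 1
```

Time complexity: O(n^3).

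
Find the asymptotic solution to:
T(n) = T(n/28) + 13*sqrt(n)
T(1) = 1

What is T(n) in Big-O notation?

Each level contributes sqrt(n/28^k). Geometric series with ratio 1/sqrt(28) < 1 sums to O(sqrt(n)).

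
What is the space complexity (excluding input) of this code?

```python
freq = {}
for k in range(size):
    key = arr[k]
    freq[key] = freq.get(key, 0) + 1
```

Space complexity: O(n).
Auxiliary storage grows linearly with the input size n in the worst case.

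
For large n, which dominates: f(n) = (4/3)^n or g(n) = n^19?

f(n) = (4/3)^n grows faster: (4/3)^n is exponential with base 4/3 > 1, dominating every polynomial.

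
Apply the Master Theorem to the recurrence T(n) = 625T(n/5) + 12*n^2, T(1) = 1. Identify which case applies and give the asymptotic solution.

a=625, b=5, f(n)=12*n^2.
log_5(625) = 4 > 2.
Since f(n) = O(n^2) is polynomially smaller than n^4, Case 1 applies.
T(n) = Theta(n^4).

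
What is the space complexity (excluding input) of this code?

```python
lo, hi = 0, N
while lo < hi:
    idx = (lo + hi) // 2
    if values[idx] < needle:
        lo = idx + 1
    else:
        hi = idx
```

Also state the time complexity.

Space complexity: O(1).
Only a constant amount of auxiliary storage is used; nothing grows with n.
Time complexity: O(log n).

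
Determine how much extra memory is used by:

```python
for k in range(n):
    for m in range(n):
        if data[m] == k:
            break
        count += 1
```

Space complexity: O(1).
Only a constant amount of auxiliary storage is used; nothing grows with n.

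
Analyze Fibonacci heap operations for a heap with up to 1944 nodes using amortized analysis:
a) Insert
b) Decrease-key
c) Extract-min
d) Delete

Fibonacci heaps use lazy consolidation. Potential function Phi = t + 2m (t = number of trees, m = marked nodes).
- Insert: O(1) actual, Delta Phi = +1 (one new tree) => O(1) amortized.
- Decrease-key: with c cascading cuts, actual cost is O(c); Delta Phi <= c - 2(c-1) + 2 = 4 - c (c new trees; >= c-1 marks cleared; <= 1 new mark). Amortized O(c) + (4 - c) = O(1).
- Extract-min: O(D(n) + t) actual; consolidation drops t to <= D(n)+1, so Delta Phi pays for the t term. D(n) = O(log n) for n = 1944 => O(log n) amortized.
- Delete: decrease-key to -inf then extract-min = O(log n).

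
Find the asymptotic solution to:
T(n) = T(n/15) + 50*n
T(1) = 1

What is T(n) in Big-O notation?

Geometric series: 50*n*(1 + 1/15 + 1/15^2 + ...) = O(n). T(n) = O(n).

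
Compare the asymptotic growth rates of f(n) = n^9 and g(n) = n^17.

g(n) = n^17 grows faster: n^17/n^9 = n^8 -> infinity.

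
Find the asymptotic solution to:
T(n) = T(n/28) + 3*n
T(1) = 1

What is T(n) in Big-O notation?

Geometric series: 3*n*(1 + 1/28 + 1/28^2 + ...) = O(n). T(n) = O(n).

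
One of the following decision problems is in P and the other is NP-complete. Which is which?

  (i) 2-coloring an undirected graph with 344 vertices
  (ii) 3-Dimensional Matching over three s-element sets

(i) is P: 2-coloring is bipartiteness testing via BFS, O(V+E).
(ii) is NP-complete: one of Karp's 21 NP-complete problems.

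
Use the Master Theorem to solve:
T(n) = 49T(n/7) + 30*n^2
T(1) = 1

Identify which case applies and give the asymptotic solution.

a=49, b=7, f(n)=30*n^2.
log_7(49) = 2, so n^(log_b(a)) = n^2.
f(n) = Theta(n^2), so Case 2 applies.
T(n) = Theta(n^2 log n).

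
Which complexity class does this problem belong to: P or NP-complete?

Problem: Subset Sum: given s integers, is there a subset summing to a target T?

This problem is NP-complete: one of Karp's 21 NP-complete problems.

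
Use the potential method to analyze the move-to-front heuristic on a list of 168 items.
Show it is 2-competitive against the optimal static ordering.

Let Phi = number of inversions between the MTF list and the optimal static list (0 <= Phi <= C(168,2)). Accessing an element at MTF position k and optimal position j: the move-to-front destroys all k-1 inversions in front of it that are not in front in optimal (>= k-j of them) and creates at most j-1 new ones. Amortized cost <= k + (j-1) - (k-j) = 2j - 1 <= 2 * optimal cost.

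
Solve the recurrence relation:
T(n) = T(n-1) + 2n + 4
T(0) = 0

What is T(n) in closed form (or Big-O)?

Dominant term in sum is 2*sum(i, i=1..n) = 2*n*(n+1)/2 = O(n^2).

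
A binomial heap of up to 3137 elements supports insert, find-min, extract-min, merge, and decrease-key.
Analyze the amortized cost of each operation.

A binomial heap with n <= 3137 elements has at most floor(log_2 3137) + 1 = 12 trees. Using potential Phi = number of trees: Insert adds one tree, but cascading merges reduce count -- amortized O(1). Find-min reads the cached minimum pointer: O(1). Extract-min creates O(log n) new trees: O(log n). Merge combines tree lists: O(log n). Decrease-key sifts the element up its tree of height <= log n: O(log n).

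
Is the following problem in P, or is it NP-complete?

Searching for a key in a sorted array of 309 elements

This problem is in P: binary search runs in O(log n).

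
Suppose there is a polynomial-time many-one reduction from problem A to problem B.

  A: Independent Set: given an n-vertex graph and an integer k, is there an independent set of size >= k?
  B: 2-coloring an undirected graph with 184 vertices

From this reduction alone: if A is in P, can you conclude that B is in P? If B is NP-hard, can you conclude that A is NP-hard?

A poly-time reduction A <=_p B transfers tractability DOWN (B easy => A easy) and hardness UP (A hard => B hard), not the reverse.
From A in P, the reduction alone does NOT give B in P: any problem in P trivially reduces to SAT, yet SAT is not known to be in P.
From B NP-hard, the reduction alone does NOT give A NP-hard: again, easy problems reduce to hard ones.
(Here in fact A is NP-complete and B is in P, so no such reduction is known -- its existence would imply P = NP; the analysis concerns only what the assumed reduction would or would not let you conclude.)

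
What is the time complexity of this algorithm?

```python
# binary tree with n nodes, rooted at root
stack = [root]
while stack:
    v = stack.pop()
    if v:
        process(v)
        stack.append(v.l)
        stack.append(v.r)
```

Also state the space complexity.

Time complexity: O(n).
Space complexity: O(n).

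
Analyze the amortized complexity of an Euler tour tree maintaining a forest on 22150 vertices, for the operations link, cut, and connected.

An Euler tour tree stores each tree's Euler tour as a balanced BST keyed by tour position. On 22150 vertices: link concatenates two tours via O(1) splits/joins of size <= 2*22150 (O(log n)); cut splits the tour at the two occurrences of the edge (O(log n)); connected compares BST roots (O(log n) to find the root). All O(log n) amortized.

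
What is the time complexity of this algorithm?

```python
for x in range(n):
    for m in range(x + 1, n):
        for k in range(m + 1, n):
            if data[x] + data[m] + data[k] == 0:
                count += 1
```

Time complexity: O(n^3).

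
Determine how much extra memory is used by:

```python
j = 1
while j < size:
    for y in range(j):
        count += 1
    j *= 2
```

Space complexity: O(1).
Only a constant amount of auxiliary storage is used; nothing grows with n.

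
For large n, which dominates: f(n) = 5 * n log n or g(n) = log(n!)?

f(n) = 5 * n log n and g(n) = log(n!) are Theta of each other: Stirling: log(n!) = n log n - n + O(log n) = Theta(n log n); the constant 5 doesn't change the Theta class.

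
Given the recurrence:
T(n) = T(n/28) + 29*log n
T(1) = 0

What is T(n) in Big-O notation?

Each of the log_28(n) levels adds O(log n). T(n) = O(log^2 n).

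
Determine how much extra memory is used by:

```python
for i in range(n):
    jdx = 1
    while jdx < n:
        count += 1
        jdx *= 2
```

Space complexity: O(1).
Only a constant amount of auxiliary storage is used; nothing grows with n.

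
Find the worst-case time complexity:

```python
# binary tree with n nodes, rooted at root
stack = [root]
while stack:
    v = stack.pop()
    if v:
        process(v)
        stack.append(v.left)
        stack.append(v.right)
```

Time complexity: O(n).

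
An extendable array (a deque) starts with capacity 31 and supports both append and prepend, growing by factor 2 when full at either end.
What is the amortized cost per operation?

Growth at either end copies all elements; capacities form a geometric sequence with ratio 2, so total copy cost over n operations is O(n) (two geometric series). Amortized O(1).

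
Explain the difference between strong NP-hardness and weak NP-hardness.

A problem is strongly NP-hard if it remains NP-hard even when all numbers in the input are bounded by a polynomial in the input length. A weakly NP-hard problem admits a pseudopolynomial algorithm. Subset Sum is weakly NP-hard (has O(nW) DP). 3-SAT is strongly NP-hard (no numeric parameters).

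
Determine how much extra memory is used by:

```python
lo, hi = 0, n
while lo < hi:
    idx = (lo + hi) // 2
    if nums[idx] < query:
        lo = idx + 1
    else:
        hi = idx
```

Space complexity: O(1).
Only a constant amount of auxiliary storage is used; nothing grows with n.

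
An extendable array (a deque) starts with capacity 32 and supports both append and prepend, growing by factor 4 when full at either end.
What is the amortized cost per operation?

Growth at either end copies all elements; capacities form a geometric sequence with ratio 4, so total copy cost over n operations is O(n) (two geometric series). Amortized O(1).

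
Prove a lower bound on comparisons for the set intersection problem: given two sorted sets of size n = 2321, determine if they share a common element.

For two sorted arrays of size n = 2321, any correct algorithm must examine Omega(n) elements. If fewer are examined, an adversary places a common element in an unexamined gap. A merge-based scan achieves O(n), so the bound is tight.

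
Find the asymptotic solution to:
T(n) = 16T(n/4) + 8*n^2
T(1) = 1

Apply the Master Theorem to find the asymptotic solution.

a=16, b=4, f(n)=8*n^2. log_4(16) = 2. Case 2: T(n) = O(n^2 log n).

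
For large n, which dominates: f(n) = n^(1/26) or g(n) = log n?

f(n) = n^(1/26) grows faster: any positive power of n dominates log n.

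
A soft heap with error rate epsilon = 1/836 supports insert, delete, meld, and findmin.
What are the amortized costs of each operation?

Soft heaps (Chazelle) allow up to an epsilon = 1/836 fraction of elements to have corrupted (raised) keys. Insert is O(log(1/epsilon)) = O(log 836) amortized -- the structure maintains heap-ordered binary trees of rank bounded by O(log(1/epsilon)). Meld concatenates root lists: O(1) amortized. Delete and findmin are O(1) amortized.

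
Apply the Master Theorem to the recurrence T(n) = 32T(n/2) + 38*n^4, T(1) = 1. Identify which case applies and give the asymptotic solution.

a=32, b=2, f(n)=38*n^4.
log_2(32) = 5 > 4.
Since f(n) = O(n^4) is polynomially smaller than n^5, Case 1 applies.
T(n) = Theta(n^5).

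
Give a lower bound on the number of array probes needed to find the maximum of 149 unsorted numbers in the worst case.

Adversary: any unprobed cell could hold a value larger than everything seen so far. If fewer than 149 cells are probed, the adversary places the max in an unprobed cell. So all 149 cells must be examined; together with 149-1 comparisons this is tight.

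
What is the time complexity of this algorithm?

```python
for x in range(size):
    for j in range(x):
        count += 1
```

Time complexity: O(n^2).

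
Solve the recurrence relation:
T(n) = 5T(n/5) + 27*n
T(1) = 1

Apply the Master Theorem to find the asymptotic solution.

a=5, b=5, f(n)=27*n. log_5(5) = 1. Case 2: T(n) = O(n log n).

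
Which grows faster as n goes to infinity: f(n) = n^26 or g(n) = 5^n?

g(n) = 5^n grows faster: any exponential with base > 1 dominates every polynomial.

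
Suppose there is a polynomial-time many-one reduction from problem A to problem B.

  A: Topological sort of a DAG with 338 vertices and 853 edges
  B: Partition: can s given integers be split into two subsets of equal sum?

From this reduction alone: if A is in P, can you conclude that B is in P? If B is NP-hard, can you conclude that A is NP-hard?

A poly-time reduction A <=_p B transfers tractability DOWN (B easy => A easy) and hardness UP (A hard => B hard), not the reverse.
From A in P, the reduction alone does NOT give B in P: any problem in P trivially reduces to SAT, yet SAT is not known to be in P.
From B NP-hard, the reduction alone does NOT give A NP-hard: again, easy problems reduce to hard ones.
(Here in fact A is P and B is NP-complete.)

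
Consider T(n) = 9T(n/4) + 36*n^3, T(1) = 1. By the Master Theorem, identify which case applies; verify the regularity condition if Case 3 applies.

a=9, b=4, f(n)=36*n^3.
log_4(9) = 1.585 < 3.
f(n) = Omega(n^(1.585+epsilon)) for some epsilon > 0, so Case 3 is the candidate.
Regularity: a*f(n/b) = 9*36*(n/4)^3 = (9/64)*36*n^3 <= c*f(n) with c = 9/64 < 1. Satisfied.
Case 3: T(n) = Theta(n^3).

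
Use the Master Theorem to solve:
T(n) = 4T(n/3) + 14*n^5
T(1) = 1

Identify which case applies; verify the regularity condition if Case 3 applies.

a=4, b=3, f(n)=14*n^5.
log_3(4) = 1.262 < 5.
f(n) = Omega(n^(1.262+epsilon)) for some epsilon > 0, so Case 3 is the candidate.
Regularity: a*f(n/b) = 4*14*(n/3)^5 = (4/243)*14*n^5 <= c*f(n) with c = 4/243 < 1. Satisfied.
Case 3: T(n) = Theta(n^5).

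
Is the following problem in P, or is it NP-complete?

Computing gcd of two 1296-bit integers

This problem is in P: the Euclidean algorithm runs in polynomial time in the bit-length.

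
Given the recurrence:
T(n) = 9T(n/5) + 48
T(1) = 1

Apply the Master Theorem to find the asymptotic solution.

a=9, b=5, f(n)=48. log_5(9) = 1.365. Case 1 of Master Theorem: T(n) = O(n^1.365).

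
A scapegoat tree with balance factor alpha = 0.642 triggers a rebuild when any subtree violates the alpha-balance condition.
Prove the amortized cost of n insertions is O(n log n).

Define potential Phi = c * sum of |size(left(v)) - size(right(v))| over all nodes. An insertion at depth d costs O(d) = O(log n) and increases Phi by O(log n). When a rebuild of subtree of size s occurs, it costs O(s) but reduces Phi by Omega(s). With alpha = 0.642, between rebuilds Omega(s) insertions must occur. Amortized cost per insertion: O(log n).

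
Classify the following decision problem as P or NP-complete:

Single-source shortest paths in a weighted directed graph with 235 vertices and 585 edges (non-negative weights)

This problem is in P: Dijkstra's algorithm runs in O((V+E) log V).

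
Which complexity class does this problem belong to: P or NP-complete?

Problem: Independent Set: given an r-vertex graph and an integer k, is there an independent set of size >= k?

This problem is NP-complete: complement of Clique (with k part of the input).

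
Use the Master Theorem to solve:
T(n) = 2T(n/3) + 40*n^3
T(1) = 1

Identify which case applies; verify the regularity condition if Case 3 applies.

a=2, b=3, f(n)=40*n^3.
log_3(2) = 0.6309 < 3.
f(n) = Omega(n^(0.6309+epsilon)) for some epsilon > 0, so Case 3 is the candidate.
Regularity: a*f(n/b) = 2*40*(n/3)^3 = (2/27)*40*n^3 <= c*f(n) with c = 2/27 < 1. Satisfied.
Case 3: T(n) = Theta(n^3).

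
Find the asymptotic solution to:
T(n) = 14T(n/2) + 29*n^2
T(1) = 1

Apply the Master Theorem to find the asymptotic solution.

a=14, b=2, f(n)=29*n^2. log_2(14) = 3.807. Case 1 of Master Theorem: T(n) = O(n^3.807).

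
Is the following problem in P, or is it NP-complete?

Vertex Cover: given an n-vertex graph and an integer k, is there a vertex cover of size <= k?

This problem is NP-complete: one of Karp's 21 NP-complete problems (with k part of the input; for any fixed constant k it is in P).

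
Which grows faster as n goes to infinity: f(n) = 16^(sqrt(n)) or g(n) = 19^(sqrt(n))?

g(n) = 19^(sqrt(n)) grows faster: ratio is (19/16)^(sqrt(n)) -> infinity since 19/16 > 1.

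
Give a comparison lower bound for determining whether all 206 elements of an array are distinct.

In the algebraic decision-tree model, the YES region for element distinctness on 206 elements has 206! connected components (one per ordering). Ben-Or's theorem then gives a lower bound of Omega(log(n!)) = Omega(n log n).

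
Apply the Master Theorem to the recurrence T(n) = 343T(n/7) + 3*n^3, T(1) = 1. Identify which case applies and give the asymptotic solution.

a=343, b=7, f(n)=3*n^3.
log_7(343) = 3, so n^(log_b(a)) = n^3.
f(n) = Theta(n^3), so Case 2 applies.
T(n) = Theta(n^3 log n).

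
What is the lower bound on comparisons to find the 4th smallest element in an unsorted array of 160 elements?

Finding the 4th smallest of 160 elements requires Omega(n) comparisons. Every element must participate in at least one comparison; otherwise it could be the 4th smallest.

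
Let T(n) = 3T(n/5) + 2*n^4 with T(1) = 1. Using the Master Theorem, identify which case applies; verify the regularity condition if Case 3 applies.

a=3, b=5, f(n)=2*n^4.
log_5(3) = 0.6826 < 4.
f(n) = Omega(n^(0.6826+epsilon)) for some epsilon > 0, so Case 3 is the candidate.
Regularity: a*f(n/b) = 3*2*(n/5)^4 = (3/625)*2*n^4 <= c*f(n) with c = 3/625 < 1. Satisfied.
Case 3: T(n) = Theta(n^4).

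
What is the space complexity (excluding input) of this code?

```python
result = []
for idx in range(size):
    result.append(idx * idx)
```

Space complexity: O(n).
Auxiliary storage grows linearly with the input size n in the worst case.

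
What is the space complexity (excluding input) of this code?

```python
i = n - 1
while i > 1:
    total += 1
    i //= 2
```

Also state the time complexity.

Space complexity: O(1).
Only a constant amount of auxiliary storage is used; nothing grows with n.
Time complexity: O(log n).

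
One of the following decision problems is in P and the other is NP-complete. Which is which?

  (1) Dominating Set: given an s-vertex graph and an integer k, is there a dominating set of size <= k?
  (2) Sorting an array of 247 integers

(1) is NP-complete: reduces from Set Cover (with k part of the input).
(2) is P: merge sort runs in O(n log n).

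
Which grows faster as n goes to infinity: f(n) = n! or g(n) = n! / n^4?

f(n) = n! grows faster: the ratio n!/(n!/n^4) = n^4 -> infinity.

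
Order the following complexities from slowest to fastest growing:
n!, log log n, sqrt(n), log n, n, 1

Ordered by growth rate: 1 < log log n < log n < sqrt(n) < n < n!.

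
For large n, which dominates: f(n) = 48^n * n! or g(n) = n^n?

f(n) = 48^n * n! grows faster: by Stirling n! ~ sqrt(2 pi n)(n/e)^n, so 48^n n! / n^n ~ (48/e)^n sqrt(2 pi n) -> infinity since 48/e > 1.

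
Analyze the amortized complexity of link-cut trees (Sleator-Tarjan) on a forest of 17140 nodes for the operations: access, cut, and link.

Link-cut trees represent the forest using splay trees over preferred paths. With potential Phi = sum over nodes of log(size of virtual subtree), each access on 17140 nodes is O(log 17140) = O(log n) amortized by the splay-tree access lemma. Cut and link are O(1) plus one access.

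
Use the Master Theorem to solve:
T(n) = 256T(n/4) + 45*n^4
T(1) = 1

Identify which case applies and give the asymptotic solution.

a=256, b=4, f(n)=45*n^4.
log_4(256) = 4, so n^(log_b(a)) = n^4.
f(n) = Theta(n^4), so Case 2 applies.
T(n) = Theta(n^4 log n).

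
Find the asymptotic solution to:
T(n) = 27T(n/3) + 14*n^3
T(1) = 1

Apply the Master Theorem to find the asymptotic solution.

a=27, b=3, f(n)=14*n^3. log_3(27) = 3. Case 2: T(n) = O(n^3 log n).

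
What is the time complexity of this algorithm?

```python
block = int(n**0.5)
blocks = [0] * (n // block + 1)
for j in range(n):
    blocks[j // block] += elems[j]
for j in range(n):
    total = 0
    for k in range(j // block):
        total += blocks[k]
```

Time complexity: O(n * sqrt(n)).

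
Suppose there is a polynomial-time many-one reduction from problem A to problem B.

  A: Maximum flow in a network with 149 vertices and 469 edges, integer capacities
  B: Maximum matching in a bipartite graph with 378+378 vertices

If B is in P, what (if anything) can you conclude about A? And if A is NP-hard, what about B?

A poly-time reduction A <=_p B means any A-instance can be transformed to a B-instance in poly time.
If B is in P: compose the reduction with B's poly-time algorithm to solve A in poly time, so A is in P.
If A is NP-hard: every NP problem reduces to A, which reduces to B; composing reductions, every NP problem reduces to B, so B is NP-hard.
(Here in fact A is P and B is P.)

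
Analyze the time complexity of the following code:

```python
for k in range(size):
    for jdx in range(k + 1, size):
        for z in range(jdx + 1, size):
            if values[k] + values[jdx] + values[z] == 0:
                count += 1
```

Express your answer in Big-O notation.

Time complexity: O(n^3).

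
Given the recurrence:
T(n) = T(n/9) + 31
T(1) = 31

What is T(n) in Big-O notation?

Each step divides n by 9 and adds 31. After log_9(n) steps, T(n) = O(log n).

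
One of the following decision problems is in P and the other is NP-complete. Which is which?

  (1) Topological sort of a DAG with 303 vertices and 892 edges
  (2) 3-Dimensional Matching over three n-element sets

(1) is P: DFS-based topological sort runs in O(V+E).
(2) is NP-complete: one of Karp's 21 NP-complete problems.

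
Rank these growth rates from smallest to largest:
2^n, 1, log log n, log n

Ordered by growth rate: 1 < log log n < log n < 2^n.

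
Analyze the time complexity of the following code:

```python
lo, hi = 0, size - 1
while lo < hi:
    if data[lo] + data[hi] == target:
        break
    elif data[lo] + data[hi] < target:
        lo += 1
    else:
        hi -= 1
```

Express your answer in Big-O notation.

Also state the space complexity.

Time complexity: O(n).
Space complexity: O(1).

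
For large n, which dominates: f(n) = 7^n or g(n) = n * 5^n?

f(n) = 7^n grows faster: 7^n / (n 5^n) = (7/5)^n / n -> infinity since 7/5 > 1.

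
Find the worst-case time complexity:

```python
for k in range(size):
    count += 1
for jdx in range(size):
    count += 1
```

Time complexity: O(n).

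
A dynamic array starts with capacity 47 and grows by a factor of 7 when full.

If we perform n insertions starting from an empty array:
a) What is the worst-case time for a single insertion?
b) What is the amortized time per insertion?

(a) Worst-case single insertion: O(n) -- when the array is full at capacity c, the resize copies all c elements, and c can be Theta(n).
(b) Resizes happen at sizes 47, 329, 2303, ... Total copy cost for n insertions: 47 + 329 + ... = O(n) (geometric series with ratio 1/7). Amortized cost per insertion: O(n)/n = O(1).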